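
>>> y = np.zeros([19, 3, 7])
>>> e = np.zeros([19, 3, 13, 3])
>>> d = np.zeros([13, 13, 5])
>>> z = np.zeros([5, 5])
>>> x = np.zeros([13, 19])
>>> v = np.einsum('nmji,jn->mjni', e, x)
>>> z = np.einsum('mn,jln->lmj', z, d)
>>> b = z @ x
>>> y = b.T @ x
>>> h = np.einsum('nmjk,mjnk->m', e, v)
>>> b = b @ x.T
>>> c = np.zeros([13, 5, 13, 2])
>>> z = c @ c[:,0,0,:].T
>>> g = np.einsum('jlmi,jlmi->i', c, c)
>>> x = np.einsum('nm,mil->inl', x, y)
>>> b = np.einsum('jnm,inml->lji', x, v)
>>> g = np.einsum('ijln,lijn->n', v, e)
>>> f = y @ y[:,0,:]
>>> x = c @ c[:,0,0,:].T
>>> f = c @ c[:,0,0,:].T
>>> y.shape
(19, 5, 19)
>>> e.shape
(19, 3, 13, 3)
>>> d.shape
(13, 13, 5)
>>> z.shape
(13, 5, 13, 13)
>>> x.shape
(13, 5, 13, 13)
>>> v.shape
(3, 13, 19, 3)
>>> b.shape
(3, 5, 3)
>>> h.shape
(3,)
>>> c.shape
(13, 5, 13, 2)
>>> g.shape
(3,)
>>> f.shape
(13, 5, 13, 13)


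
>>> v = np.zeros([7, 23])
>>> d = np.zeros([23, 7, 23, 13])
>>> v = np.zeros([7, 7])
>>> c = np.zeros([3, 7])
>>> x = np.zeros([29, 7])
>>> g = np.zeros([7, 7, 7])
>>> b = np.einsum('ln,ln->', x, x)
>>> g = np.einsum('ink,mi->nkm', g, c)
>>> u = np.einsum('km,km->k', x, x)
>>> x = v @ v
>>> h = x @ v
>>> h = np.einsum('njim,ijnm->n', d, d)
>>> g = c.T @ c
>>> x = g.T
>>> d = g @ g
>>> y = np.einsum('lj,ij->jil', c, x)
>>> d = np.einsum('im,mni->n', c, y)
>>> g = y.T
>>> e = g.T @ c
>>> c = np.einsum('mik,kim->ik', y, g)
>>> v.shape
(7, 7)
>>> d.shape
(7,)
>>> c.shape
(7, 3)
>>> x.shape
(7, 7)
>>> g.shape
(3, 7, 7)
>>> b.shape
()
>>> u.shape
(29,)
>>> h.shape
(23,)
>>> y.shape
(7, 7, 3)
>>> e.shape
(7, 7, 7)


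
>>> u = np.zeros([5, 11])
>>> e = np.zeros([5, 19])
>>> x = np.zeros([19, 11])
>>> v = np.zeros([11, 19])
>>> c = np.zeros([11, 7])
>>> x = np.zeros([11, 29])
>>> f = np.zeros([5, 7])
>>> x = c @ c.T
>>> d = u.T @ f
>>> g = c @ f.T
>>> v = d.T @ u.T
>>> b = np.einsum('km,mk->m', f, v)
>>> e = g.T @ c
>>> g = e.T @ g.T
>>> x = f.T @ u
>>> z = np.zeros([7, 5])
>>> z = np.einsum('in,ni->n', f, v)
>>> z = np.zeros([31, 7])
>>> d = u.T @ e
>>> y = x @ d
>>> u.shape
(5, 11)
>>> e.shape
(5, 7)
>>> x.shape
(7, 11)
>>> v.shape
(7, 5)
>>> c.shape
(11, 7)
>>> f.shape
(5, 7)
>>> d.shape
(11, 7)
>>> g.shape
(7, 11)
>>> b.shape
(7,)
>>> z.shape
(31, 7)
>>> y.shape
(7, 7)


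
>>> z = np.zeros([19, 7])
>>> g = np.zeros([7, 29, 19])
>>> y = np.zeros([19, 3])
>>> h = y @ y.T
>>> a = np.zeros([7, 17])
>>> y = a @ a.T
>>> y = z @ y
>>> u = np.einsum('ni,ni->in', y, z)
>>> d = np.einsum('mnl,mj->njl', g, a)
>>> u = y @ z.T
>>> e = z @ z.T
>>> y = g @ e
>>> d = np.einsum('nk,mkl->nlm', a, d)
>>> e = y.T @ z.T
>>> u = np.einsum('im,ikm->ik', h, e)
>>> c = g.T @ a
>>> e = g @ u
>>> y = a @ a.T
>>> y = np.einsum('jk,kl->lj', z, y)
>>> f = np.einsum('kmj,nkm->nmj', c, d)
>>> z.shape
(19, 7)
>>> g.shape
(7, 29, 19)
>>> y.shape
(7, 19)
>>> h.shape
(19, 19)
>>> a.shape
(7, 17)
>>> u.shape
(19, 29)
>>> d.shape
(7, 19, 29)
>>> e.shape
(7, 29, 29)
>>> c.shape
(19, 29, 17)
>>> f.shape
(7, 29, 17)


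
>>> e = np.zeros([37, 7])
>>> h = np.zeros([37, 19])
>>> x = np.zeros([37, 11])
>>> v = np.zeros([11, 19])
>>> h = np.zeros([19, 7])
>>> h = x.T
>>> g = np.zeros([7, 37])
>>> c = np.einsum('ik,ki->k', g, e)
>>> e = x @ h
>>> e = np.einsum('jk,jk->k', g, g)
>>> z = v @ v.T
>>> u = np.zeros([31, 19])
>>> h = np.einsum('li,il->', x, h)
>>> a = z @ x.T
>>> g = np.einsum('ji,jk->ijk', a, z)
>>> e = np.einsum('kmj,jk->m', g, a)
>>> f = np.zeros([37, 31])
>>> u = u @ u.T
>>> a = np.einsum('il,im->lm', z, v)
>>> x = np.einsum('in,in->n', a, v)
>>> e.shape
(11,)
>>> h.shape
()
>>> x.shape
(19,)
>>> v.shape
(11, 19)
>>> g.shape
(37, 11, 11)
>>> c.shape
(37,)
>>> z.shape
(11, 11)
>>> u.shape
(31, 31)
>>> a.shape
(11, 19)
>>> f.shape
(37, 31)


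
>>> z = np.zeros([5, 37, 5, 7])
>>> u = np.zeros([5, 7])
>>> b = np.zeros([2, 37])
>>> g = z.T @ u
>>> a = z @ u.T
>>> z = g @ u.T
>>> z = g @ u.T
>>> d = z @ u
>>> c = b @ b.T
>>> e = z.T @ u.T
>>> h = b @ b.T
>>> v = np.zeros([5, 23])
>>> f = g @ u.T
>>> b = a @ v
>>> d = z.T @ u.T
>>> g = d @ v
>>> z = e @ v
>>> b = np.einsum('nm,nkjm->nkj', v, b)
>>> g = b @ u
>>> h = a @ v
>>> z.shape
(5, 37, 5, 23)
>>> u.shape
(5, 7)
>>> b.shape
(5, 37, 5)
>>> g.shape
(5, 37, 7)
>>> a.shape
(5, 37, 5, 5)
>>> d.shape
(5, 37, 5, 5)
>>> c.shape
(2, 2)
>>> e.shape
(5, 37, 5, 5)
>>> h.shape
(5, 37, 5, 23)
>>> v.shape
(5, 23)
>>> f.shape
(7, 5, 37, 5)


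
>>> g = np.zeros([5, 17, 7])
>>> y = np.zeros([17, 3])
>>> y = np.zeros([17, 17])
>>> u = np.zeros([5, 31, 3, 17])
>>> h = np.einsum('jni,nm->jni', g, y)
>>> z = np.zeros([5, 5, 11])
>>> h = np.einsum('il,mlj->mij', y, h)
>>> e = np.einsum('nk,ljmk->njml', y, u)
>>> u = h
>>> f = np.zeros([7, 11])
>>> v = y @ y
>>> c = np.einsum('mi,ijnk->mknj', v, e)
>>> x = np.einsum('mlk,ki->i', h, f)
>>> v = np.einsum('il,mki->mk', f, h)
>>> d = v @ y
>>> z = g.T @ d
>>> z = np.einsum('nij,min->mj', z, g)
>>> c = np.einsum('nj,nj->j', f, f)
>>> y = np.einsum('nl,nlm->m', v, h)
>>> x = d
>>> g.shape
(5, 17, 7)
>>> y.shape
(7,)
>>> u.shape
(5, 17, 7)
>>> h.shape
(5, 17, 7)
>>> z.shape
(5, 17)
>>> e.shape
(17, 31, 3, 5)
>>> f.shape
(7, 11)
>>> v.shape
(5, 17)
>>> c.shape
(11,)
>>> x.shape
(5, 17)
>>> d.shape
(5, 17)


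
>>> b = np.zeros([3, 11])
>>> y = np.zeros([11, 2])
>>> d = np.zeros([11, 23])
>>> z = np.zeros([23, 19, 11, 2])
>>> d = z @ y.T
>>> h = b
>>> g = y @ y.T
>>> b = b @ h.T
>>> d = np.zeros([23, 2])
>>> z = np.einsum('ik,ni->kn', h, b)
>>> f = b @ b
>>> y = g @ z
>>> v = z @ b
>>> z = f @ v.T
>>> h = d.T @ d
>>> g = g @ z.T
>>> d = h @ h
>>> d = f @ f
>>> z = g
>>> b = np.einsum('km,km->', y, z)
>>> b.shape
()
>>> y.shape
(11, 3)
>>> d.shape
(3, 3)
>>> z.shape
(11, 3)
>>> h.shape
(2, 2)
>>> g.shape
(11, 3)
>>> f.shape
(3, 3)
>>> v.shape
(11, 3)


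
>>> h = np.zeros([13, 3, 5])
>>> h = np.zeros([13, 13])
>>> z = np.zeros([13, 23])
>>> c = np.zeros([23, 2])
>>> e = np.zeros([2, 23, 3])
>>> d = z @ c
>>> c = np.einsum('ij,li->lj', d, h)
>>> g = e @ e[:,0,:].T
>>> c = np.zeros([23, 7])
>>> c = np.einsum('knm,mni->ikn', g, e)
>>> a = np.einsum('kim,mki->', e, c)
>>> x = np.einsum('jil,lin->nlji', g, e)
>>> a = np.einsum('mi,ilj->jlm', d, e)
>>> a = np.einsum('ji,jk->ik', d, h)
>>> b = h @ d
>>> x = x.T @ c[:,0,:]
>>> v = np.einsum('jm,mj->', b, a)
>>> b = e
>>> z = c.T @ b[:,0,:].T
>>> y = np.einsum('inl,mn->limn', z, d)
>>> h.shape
(13, 13)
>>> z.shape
(23, 2, 2)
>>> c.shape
(3, 2, 23)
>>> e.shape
(2, 23, 3)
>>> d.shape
(13, 2)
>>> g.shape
(2, 23, 2)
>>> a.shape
(2, 13)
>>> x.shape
(23, 2, 2, 23)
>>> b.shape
(2, 23, 3)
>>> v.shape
()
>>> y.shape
(2, 23, 13, 2)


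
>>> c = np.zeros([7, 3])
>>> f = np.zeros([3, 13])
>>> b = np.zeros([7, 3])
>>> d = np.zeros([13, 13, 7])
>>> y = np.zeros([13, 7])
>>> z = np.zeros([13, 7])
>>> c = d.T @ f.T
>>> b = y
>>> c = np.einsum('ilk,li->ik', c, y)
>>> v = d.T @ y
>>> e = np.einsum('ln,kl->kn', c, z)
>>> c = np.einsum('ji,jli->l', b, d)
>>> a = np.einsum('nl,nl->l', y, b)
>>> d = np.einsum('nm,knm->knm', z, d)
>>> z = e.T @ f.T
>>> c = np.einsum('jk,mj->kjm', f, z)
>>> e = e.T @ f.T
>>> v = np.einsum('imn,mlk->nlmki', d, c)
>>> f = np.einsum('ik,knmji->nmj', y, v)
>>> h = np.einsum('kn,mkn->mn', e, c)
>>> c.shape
(13, 3, 3)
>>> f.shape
(3, 13, 3)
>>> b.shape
(13, 7)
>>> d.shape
(13, 13, 7)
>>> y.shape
(13, 7)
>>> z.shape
(3, 3)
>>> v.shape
(7, 3, 13, 3, 13)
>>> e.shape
(3, 3)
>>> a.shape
(7,)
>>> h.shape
(13, 3)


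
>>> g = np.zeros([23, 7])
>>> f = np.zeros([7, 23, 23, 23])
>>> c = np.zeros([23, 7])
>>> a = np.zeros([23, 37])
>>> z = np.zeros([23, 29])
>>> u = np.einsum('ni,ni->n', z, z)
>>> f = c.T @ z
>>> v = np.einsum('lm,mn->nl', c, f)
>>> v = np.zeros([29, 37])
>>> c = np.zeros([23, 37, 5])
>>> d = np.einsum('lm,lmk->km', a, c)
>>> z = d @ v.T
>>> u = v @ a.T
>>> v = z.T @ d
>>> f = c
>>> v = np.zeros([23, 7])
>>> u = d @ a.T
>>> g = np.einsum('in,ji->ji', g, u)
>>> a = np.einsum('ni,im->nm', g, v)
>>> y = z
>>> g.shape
(5, 23)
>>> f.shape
(23, 37, 5)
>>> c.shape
(23, 37, 5)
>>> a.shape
(5, 7)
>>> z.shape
(5, 29)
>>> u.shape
(5, 23)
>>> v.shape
(23, 7)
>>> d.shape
(5, 37)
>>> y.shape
(5, 29)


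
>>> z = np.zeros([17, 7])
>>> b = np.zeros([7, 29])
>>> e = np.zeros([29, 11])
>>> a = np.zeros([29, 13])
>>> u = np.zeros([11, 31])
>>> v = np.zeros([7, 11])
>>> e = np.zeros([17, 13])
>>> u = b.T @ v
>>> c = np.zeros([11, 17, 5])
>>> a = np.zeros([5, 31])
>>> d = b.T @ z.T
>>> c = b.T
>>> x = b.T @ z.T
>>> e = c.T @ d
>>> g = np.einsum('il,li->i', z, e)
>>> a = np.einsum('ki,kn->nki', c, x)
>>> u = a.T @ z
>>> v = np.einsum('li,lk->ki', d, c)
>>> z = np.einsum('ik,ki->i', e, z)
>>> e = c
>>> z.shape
(7,)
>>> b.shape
(7, 29)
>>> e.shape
(29, 7)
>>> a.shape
(17, 29, 7)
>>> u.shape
(7, 29, 7)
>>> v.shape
(7, 17)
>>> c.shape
(29, 7)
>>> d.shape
(29, 17)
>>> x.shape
(29, 17)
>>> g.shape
(17,)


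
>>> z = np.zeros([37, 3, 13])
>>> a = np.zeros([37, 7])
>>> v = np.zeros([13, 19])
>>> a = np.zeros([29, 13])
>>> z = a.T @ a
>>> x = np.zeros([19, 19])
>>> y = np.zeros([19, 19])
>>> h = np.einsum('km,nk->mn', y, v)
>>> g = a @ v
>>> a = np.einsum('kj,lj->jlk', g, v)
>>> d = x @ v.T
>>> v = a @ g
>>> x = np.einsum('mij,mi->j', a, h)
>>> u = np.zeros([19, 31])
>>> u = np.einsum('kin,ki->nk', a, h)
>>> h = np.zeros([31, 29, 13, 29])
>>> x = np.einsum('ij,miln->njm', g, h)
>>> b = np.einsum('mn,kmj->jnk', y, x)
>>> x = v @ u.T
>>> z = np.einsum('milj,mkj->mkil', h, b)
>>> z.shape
(31, 19, 29, 13)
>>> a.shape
(19, 13, 29)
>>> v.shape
(19, 13, 19)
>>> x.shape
(19, 13, 29)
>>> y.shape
(19, 19)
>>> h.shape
(31, 29, 13, 29)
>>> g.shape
(29, 19)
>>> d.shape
(19, 13)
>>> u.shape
(29, 19)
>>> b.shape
(31, 19, 29)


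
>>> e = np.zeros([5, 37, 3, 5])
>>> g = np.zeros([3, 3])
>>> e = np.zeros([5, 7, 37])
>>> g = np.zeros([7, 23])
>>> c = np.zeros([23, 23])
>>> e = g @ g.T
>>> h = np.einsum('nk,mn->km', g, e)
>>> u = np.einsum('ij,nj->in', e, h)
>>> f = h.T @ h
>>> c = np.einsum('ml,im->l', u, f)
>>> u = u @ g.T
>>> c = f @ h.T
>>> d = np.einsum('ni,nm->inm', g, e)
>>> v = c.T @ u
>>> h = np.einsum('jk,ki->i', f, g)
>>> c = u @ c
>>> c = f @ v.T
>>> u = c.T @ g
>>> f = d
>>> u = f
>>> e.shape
(7, 7)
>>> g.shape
(7, 23)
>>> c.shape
(7, 23)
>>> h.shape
(23,)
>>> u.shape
(23, 7, 7)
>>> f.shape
(23, 7, 7)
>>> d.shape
(23, 7, 7)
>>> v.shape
(23, 7)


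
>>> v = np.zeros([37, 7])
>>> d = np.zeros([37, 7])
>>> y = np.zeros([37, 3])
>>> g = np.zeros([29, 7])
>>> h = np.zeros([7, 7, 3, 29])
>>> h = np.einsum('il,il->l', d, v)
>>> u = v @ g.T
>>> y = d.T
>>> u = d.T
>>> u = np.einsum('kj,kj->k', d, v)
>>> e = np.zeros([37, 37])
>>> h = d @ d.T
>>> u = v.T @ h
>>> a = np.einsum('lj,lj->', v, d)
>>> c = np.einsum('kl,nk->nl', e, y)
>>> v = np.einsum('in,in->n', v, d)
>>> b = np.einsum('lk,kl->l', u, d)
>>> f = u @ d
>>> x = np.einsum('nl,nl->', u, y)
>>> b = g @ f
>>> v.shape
(7,)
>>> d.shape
(37, 7)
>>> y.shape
(7, 37)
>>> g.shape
(29, 7)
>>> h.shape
(37, 37)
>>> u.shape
(7, 37)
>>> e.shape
(37, 37)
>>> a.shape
()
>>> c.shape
(7, 37)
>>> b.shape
(29, 7)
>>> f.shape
(7, 7)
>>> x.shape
()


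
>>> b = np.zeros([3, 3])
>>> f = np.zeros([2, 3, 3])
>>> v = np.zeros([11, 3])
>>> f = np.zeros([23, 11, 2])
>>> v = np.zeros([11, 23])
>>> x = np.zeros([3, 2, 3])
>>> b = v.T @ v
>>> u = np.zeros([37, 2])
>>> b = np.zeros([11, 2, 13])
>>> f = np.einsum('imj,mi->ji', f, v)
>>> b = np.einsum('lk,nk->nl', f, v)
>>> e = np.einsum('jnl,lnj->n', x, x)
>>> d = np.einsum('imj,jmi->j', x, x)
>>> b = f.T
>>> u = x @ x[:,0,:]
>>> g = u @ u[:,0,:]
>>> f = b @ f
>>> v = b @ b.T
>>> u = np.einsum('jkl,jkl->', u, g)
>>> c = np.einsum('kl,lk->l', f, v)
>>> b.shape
(23, 2)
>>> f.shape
(23, 23)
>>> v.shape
(23, 23)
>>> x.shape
(3, 2, 3)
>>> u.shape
()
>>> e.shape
(2,)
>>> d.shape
(3,)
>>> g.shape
(3, 2, 3)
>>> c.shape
(23,)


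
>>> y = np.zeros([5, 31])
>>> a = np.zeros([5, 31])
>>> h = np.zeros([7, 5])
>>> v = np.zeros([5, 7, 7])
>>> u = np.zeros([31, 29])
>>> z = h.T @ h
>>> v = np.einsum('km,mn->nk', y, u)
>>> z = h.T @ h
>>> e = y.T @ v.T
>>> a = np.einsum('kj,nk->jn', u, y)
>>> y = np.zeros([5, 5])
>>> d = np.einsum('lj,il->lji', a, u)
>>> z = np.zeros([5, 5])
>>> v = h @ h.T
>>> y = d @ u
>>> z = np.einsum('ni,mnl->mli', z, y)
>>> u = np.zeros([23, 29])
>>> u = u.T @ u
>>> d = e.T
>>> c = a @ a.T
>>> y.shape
(29, 5, 29)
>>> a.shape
(29, 5)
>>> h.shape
(7, 5)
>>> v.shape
(7, 7)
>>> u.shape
(29, 29)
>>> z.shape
(29, 29, 5)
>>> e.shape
(31, 29)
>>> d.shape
(29, 31)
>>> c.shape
(29, 29)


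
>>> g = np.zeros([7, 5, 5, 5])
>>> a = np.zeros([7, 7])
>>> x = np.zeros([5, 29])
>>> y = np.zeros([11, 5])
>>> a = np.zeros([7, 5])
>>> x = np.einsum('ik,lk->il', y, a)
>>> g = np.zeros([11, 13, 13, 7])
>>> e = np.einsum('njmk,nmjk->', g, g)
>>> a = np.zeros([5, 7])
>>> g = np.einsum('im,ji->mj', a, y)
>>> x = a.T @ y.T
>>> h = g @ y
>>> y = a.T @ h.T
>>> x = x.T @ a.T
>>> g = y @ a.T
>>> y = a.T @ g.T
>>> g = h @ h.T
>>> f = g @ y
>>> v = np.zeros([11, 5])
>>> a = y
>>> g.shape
(7, 7)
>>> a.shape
(7, 7)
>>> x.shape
(11, 5)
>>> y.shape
(7, 7)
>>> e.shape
()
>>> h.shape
(7, 5)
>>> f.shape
(7, 7)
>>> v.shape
(11, 5)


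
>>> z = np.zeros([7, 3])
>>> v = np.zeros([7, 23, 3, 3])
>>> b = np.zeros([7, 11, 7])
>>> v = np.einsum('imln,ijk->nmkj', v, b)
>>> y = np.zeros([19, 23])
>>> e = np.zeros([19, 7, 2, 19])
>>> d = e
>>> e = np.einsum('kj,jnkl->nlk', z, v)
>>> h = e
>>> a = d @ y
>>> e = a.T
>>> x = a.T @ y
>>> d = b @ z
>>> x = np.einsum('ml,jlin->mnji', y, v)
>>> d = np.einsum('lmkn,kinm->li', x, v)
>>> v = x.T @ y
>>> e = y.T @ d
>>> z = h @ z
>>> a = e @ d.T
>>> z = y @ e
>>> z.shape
(19, 23)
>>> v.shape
(7, 3, 11, 23)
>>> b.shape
(7, 11, 7)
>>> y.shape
(19, 23)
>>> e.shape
(23, 23)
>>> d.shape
(19, 23)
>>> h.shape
(23, 11, 7)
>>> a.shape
(23, 19)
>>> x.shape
(19, 11, 3, 7)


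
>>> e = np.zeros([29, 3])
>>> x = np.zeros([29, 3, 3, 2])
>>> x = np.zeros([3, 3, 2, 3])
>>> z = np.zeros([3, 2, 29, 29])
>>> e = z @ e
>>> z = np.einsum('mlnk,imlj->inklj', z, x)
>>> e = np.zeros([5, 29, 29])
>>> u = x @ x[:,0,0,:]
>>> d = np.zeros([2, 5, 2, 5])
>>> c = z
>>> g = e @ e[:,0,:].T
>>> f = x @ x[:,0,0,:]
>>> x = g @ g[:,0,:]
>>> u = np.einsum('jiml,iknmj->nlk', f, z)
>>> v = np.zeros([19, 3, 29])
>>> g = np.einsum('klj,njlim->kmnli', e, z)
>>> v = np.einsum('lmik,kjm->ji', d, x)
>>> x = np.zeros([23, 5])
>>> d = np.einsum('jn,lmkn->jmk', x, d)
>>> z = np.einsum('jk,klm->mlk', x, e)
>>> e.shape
(5, 29, 29)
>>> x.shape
(23, 5)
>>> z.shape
(29, 29, 5)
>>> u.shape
(29, 3, 29)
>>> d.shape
(23, 5, 2)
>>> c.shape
(3, 29, 29, 2, 3)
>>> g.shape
(5, 3, 3, 29, 2)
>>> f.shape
(3, 3, 2, 3)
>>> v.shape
(29, 2)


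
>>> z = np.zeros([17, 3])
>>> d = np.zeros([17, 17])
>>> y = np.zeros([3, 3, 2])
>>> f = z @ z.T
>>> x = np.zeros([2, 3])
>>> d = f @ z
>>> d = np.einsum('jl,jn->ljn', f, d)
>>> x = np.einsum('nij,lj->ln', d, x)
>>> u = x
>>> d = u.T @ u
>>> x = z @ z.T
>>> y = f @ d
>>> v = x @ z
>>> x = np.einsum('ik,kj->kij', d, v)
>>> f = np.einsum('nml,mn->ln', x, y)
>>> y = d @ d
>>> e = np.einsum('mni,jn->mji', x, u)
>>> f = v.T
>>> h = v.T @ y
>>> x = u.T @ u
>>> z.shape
(17, 3)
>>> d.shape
(17, 17)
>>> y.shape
(17, 17)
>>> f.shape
(3, 17)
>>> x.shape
(17, 17)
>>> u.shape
(2, 17)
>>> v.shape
(17, 3)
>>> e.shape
(17, 2, 3)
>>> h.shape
(3, 17)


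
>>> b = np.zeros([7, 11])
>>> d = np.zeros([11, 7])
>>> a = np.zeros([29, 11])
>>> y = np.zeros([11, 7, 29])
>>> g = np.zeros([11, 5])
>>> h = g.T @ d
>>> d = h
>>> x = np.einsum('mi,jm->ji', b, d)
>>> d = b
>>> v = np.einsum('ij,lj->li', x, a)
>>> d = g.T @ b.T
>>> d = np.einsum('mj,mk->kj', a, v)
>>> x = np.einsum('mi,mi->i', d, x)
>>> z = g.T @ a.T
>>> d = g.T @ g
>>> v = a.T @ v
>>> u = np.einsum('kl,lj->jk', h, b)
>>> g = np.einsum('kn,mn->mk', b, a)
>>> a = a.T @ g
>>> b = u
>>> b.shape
(11, 5)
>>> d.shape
(5, 5)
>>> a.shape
(11, 7)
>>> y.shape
(11, 7, 29)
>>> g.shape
(29, 7)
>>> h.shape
(5, 7)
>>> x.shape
(11,)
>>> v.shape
(11, 5)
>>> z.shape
(5, 29)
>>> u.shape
(11, 5)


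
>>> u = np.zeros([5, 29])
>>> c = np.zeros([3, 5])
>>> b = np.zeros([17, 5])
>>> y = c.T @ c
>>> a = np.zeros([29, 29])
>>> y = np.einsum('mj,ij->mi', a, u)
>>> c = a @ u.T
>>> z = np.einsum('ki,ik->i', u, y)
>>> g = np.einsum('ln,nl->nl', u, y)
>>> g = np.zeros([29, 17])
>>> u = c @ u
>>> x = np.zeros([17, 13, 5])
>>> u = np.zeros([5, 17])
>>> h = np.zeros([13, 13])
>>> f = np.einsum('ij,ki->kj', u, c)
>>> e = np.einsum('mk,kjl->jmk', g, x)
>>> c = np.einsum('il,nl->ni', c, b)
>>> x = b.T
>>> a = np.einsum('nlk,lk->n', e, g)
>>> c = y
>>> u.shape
(5, 17)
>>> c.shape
(29, 5)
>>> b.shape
(17, 5)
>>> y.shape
(29, 5)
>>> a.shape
(13,)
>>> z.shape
(29,)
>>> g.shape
(29, 17)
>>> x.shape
(5, 17)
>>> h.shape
(13, 13)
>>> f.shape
(29, 17)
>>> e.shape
(13, 29, 17)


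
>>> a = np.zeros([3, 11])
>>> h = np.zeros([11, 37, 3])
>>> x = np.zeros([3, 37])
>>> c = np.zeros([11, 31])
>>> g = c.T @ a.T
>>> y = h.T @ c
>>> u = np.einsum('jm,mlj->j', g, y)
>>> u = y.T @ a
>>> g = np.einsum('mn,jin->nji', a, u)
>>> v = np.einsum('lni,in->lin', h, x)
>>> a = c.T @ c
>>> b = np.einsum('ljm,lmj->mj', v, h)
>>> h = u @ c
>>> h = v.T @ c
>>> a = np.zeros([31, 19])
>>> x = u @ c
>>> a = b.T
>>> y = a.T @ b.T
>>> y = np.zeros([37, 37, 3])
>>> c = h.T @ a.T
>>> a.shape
(3, 37)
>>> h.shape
(37, 3, 31)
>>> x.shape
(31, 37, 31)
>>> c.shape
(31, 3, 3)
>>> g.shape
(11, 31, 37)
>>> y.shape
(37, 37, 3)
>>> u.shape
(31, 37, 11)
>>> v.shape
(11, 3, 37)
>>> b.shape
(37, 3)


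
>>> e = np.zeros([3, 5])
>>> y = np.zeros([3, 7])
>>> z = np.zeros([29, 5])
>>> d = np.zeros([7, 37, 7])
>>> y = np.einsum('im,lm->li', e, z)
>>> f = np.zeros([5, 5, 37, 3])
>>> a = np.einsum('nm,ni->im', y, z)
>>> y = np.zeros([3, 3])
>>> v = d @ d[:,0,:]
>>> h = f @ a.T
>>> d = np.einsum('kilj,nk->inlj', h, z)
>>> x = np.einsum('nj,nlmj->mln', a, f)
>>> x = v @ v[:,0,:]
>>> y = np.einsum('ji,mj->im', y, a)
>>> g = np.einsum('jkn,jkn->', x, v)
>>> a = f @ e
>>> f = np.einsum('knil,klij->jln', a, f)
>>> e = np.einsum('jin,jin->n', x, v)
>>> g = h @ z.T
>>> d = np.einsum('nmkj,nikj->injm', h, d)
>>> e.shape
(7,)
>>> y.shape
(3, 5)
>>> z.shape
(29, 5)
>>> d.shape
(29, 5, 5, 5)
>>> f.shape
(3, 5, 5)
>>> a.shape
(5, 5, 37, 5)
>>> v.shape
(7, 37, 7)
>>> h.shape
(5, 5, 37, 5)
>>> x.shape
(7, 37, 7)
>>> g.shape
(5, 5, 37, 29)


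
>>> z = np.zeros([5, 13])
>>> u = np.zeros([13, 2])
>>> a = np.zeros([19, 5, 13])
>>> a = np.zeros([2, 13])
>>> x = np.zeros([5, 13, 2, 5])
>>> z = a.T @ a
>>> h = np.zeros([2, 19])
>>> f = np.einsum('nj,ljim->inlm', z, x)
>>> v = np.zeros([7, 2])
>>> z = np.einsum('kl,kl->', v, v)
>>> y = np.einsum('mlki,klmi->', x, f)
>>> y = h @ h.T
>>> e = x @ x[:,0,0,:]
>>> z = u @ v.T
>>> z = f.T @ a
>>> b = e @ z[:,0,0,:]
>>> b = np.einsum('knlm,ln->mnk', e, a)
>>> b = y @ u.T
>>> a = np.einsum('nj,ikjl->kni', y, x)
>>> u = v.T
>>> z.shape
(5, 5, 13, 13)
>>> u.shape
(2, 7)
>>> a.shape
(13, 2, 5)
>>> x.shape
(5, 13, 2, 5)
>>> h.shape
(2, 19)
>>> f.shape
(2, 13, 5, 5)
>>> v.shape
(7, 2)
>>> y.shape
(2, 2)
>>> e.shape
(5, 13, 2, 5)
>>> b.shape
(2, 13)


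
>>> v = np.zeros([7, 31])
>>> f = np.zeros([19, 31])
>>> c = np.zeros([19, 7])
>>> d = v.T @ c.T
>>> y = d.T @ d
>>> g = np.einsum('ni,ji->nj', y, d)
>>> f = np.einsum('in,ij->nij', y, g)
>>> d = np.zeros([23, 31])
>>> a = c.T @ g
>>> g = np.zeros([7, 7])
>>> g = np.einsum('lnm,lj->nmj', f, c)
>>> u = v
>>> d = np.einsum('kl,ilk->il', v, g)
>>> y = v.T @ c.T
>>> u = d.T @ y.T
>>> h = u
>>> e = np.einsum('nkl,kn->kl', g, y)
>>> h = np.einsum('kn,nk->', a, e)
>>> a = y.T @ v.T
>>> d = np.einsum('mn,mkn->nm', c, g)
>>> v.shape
(7, 31)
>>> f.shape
(19, 19, 31)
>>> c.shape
(19, 7)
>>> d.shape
(7, 19)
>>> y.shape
(31, 19)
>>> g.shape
(19, 31, 7)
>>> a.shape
(19, 7)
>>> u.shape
(31, 31)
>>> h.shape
()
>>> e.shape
(31, 7)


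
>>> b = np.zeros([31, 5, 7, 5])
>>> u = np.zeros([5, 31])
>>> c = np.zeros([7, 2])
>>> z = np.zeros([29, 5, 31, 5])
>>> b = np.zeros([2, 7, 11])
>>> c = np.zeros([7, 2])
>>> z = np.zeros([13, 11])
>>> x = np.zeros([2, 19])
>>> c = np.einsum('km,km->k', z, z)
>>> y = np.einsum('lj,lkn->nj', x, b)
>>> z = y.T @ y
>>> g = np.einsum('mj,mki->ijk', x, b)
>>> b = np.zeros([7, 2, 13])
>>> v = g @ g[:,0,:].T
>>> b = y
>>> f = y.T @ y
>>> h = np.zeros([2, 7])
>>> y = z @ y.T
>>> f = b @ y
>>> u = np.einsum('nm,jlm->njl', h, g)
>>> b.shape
(11, 19)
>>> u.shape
(2, 11, 19)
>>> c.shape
(13,)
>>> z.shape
(19, 19)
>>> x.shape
(2, 19)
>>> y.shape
(19, 11)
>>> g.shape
(11, 19, 7)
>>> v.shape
(11, 19, 11)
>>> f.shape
(11, 11)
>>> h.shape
(2, 7)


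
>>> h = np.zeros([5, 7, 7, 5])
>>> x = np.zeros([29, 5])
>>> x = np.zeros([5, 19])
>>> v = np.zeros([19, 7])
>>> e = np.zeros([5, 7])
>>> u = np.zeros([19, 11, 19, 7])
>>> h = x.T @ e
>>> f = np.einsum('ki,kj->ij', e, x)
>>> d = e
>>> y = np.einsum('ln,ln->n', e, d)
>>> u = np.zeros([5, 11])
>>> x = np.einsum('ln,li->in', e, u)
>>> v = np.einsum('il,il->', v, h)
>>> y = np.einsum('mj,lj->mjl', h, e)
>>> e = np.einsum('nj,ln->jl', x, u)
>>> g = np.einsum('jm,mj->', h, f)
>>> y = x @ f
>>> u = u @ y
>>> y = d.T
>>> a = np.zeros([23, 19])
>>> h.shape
(19, 7)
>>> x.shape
(11, 7)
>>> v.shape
()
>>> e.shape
(7, 5)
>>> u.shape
(5, 19)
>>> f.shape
(7, 19)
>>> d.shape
(5, 7)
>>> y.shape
(7, 5)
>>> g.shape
()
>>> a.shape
(23, 19)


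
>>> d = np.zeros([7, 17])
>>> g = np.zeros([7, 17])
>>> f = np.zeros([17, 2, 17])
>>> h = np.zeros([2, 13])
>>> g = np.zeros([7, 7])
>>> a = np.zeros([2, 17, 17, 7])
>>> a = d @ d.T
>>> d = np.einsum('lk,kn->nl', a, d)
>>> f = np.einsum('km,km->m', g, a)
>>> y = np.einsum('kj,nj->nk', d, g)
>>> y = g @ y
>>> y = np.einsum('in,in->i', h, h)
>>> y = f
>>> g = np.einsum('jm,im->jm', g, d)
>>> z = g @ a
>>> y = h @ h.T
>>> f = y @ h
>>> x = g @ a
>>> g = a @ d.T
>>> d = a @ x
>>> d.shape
(7, 7)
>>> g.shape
(7, 17)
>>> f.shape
(2, 13)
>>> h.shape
(2, 13)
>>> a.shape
(7, 7)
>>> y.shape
(2, 2)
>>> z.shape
(7, 7)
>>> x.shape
(7, 7)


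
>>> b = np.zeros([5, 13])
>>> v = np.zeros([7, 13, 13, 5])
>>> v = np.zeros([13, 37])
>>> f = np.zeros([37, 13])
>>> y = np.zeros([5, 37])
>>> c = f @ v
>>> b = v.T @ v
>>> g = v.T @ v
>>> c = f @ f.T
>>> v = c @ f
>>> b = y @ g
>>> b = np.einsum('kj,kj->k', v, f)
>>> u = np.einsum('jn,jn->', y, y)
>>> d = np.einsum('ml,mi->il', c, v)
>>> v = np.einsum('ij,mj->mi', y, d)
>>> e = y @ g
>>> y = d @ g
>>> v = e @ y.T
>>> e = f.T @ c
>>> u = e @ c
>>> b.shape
(37,)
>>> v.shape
(5, 13)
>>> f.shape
(37, 13)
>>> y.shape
(13, 37)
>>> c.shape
(37, 37)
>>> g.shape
(37, 37)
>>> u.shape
(13, 37)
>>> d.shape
(13, 37)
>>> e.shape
(13, 37)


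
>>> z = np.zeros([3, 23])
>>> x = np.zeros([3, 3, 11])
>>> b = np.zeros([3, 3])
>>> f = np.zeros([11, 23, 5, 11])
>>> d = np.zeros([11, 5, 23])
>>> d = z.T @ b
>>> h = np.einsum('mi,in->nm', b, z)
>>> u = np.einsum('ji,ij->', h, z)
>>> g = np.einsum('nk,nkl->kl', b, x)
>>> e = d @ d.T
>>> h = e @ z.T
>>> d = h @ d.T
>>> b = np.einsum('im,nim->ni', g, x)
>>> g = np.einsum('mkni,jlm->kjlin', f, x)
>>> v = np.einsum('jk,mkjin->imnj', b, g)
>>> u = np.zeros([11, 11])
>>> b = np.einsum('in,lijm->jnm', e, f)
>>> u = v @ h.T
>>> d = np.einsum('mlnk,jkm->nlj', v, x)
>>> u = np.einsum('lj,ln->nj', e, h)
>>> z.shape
(3, 23)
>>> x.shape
(3, 3, 11)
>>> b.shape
(5, 23, 11)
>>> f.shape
(11, 23, 5, 11)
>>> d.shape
(5, 23, 3)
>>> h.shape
(23, 3)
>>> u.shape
(3, 23)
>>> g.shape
(23, 3, 3, 11, 5)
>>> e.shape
(23, 23)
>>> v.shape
(11, 23, 5, 3)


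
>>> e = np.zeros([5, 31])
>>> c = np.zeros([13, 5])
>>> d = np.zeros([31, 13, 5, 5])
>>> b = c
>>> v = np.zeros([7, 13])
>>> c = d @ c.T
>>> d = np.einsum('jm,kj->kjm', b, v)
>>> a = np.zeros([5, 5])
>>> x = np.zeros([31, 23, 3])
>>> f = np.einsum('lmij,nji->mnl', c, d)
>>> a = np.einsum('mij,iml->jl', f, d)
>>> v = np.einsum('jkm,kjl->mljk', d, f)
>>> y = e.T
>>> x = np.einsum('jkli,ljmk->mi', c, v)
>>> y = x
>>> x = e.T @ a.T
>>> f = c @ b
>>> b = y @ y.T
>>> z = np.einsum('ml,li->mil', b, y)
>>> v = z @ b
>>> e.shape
(5, 31)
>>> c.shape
(31, 13, 5, 13)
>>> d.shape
(7, 13, 5)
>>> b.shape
(7, 7)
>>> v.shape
(7, 13, 7)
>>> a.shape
(31, 5)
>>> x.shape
(31, 31)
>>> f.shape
(31, 13, 5, 5)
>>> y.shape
(7, 13)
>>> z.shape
(7, 13, 7)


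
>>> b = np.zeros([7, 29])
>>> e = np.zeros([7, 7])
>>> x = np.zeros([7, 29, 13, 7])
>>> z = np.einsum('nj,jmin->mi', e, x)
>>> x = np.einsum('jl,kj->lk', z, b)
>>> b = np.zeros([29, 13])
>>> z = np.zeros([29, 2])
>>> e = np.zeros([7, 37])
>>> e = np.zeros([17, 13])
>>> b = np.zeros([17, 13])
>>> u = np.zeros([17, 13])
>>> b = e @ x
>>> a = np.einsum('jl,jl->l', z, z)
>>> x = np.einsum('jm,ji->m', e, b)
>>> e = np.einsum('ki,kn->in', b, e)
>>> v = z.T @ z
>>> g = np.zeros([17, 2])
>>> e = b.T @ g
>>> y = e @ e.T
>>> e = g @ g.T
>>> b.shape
(17, 7)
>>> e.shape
(17, 17)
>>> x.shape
(13,)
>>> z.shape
(29, 2)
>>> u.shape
(17, 13)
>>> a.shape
(2,)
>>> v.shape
(2, 2)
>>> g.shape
(17, 2)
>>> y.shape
(7, 7)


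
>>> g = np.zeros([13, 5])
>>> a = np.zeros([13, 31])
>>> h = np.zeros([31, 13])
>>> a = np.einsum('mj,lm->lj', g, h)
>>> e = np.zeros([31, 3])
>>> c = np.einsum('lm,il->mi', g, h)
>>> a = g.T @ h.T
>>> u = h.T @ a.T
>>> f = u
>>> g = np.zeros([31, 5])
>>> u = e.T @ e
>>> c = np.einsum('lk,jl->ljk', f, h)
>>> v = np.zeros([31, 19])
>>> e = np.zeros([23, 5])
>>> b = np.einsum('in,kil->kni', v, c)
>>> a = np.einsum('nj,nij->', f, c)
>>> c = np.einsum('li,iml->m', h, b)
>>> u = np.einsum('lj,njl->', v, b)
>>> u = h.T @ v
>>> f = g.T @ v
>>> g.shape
(31, 5)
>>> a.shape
()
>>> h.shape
(31, 13)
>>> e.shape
(23, 5)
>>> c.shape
(19,)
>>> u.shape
(13, 19)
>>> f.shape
(5, 19)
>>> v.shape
(31, 19)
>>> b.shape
(13, 19, 31)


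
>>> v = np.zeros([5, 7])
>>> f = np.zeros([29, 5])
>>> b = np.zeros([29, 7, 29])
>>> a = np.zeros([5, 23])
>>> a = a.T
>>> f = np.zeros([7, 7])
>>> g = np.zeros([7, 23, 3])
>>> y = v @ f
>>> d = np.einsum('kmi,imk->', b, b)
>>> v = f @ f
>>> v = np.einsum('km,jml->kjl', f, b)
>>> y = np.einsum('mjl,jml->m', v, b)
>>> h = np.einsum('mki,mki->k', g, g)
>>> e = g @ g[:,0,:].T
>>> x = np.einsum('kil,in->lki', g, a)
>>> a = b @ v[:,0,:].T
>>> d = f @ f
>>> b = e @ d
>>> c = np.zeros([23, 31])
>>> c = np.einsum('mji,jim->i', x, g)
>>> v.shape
(7, 29, 29)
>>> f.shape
(7, 7)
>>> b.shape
(7, 23, 7)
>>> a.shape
(29, 7, 7)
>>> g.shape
(7, 23, 3)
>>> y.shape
(7,)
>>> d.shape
(7, 7)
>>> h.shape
(23,)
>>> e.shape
(7, 23, 7)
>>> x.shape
(3, 7, 23)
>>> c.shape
(23,)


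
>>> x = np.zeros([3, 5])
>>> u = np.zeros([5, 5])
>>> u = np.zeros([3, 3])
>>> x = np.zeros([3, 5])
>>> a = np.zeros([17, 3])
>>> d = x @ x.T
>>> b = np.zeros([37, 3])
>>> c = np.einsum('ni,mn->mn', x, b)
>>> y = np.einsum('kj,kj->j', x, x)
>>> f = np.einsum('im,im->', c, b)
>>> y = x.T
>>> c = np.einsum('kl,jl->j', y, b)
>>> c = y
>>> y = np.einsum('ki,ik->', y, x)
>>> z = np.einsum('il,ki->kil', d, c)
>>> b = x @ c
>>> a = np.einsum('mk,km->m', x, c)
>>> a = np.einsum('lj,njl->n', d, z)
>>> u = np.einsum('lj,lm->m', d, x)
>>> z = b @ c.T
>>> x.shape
(3, 5)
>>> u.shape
(5,)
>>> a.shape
(5,)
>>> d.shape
(3, 3)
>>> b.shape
(3, 3)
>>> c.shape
(5, 3)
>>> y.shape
()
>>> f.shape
()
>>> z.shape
(3, 5)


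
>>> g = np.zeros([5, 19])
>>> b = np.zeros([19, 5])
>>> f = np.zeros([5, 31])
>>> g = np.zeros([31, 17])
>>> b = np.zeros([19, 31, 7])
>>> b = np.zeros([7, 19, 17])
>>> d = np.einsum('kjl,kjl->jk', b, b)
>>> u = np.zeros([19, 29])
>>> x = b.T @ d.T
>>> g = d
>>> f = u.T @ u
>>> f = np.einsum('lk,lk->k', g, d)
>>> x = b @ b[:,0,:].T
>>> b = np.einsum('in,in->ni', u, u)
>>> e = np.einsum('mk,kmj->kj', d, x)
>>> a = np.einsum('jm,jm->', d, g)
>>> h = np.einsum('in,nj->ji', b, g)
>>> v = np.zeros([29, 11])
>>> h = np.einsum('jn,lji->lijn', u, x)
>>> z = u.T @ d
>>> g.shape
(19, 7)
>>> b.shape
(29, 19)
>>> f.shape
(7,)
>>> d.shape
(19, 7)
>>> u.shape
(19, 29)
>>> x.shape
(7, 19, 7)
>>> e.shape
(7, 7)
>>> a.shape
()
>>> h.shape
(7, 7, 19, 29)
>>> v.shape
(29, 11)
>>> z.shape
(29, 7)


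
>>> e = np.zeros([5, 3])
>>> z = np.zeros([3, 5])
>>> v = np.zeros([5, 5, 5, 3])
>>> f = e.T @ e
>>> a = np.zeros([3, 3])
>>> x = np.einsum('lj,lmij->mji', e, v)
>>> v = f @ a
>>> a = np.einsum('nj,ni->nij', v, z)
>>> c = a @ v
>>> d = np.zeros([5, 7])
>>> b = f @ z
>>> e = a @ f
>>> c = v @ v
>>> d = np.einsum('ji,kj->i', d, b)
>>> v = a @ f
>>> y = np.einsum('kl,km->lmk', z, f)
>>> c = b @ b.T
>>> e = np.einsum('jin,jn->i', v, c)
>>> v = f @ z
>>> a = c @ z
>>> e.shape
(5,)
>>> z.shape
(3, 5)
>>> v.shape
(3, 5)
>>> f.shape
(3, 3)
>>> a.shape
(3, 5)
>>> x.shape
(5, 3, 5)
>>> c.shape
(3, 3)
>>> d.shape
(7,)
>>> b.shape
(3, 5)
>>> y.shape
(5, 3, 3)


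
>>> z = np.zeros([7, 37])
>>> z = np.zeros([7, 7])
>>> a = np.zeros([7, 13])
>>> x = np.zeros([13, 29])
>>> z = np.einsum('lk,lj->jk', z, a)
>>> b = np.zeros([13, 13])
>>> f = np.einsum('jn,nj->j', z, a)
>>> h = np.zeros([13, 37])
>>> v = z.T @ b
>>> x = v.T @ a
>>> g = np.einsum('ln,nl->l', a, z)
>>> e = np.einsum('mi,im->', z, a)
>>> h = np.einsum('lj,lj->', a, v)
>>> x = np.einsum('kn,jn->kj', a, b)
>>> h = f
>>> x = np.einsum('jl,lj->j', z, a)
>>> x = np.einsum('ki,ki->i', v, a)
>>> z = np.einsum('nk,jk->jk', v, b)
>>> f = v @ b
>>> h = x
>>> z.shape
(13, 13)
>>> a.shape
(7, 13)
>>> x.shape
(13,)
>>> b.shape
(13, 13)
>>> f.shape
(7, 13)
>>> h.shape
(13,)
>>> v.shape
(7, 13)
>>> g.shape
(7,)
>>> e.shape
()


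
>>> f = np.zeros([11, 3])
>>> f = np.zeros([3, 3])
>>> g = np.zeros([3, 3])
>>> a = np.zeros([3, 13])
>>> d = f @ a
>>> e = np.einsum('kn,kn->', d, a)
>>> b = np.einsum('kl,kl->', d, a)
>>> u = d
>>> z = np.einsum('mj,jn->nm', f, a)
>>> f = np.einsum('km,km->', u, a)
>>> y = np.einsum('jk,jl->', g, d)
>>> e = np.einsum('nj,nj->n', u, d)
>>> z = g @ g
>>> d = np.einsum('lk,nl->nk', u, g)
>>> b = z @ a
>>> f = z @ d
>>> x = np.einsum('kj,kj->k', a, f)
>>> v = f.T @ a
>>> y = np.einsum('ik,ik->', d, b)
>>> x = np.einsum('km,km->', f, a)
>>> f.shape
(3, 13)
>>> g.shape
(3, 3)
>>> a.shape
(3, 13)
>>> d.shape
(3, 13)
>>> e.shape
(3,)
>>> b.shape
(3, 13)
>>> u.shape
(3, 13)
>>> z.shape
(3, 3)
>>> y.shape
()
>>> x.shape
()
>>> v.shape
(13, 13)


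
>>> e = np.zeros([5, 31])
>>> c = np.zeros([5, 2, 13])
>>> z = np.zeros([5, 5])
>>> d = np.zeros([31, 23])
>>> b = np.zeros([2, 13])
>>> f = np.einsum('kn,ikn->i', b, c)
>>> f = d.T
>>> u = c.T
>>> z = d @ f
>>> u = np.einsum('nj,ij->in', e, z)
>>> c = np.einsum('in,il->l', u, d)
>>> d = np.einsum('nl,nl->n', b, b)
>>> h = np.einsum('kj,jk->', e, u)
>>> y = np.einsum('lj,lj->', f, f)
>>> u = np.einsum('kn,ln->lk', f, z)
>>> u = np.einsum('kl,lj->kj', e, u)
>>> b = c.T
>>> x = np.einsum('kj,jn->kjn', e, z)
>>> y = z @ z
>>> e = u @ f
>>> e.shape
(5, 31)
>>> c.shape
(23,)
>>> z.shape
(31, 31)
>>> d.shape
(2,)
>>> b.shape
(23,)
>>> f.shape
(23, 31)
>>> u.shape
(5, 23)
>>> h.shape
()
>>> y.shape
(31, 31)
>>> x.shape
(5, 31, 31)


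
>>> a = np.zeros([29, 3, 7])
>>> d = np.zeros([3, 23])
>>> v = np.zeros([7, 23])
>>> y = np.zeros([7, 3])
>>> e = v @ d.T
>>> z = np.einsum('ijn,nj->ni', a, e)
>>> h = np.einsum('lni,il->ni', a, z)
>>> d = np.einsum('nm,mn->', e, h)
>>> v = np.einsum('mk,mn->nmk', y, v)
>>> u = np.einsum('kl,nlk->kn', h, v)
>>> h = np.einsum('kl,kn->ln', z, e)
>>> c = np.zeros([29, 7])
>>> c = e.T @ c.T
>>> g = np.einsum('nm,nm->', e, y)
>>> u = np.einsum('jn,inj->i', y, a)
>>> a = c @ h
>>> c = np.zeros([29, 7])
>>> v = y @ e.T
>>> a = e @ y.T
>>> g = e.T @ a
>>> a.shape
(7, 7)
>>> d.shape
()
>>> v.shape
(7, 7)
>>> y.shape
(7, 3)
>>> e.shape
(7, 3)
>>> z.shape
(7, 29)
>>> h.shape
(29, 3)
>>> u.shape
(29,)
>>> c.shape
(29, 7)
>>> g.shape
(3, 7)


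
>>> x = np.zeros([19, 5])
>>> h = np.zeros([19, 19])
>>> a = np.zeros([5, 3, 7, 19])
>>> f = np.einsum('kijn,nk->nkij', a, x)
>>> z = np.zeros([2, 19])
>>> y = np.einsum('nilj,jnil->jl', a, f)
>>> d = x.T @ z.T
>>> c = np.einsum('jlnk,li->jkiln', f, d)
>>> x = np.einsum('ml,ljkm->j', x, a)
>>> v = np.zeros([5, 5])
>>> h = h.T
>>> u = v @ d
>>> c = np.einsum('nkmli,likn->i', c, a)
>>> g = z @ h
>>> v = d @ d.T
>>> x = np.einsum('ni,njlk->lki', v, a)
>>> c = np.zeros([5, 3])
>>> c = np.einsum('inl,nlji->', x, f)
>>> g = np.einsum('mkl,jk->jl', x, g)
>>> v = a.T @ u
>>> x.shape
(7, 19, 5)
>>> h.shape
(19, 19)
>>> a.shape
(5, 3, 7, 19)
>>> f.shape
(19, 5, 3, 7)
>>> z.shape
(2, 19)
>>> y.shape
(19, 7)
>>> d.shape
(5, 2)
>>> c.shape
()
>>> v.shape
(19, 7, 3, 2)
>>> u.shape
(5, 2)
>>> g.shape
(2, 5)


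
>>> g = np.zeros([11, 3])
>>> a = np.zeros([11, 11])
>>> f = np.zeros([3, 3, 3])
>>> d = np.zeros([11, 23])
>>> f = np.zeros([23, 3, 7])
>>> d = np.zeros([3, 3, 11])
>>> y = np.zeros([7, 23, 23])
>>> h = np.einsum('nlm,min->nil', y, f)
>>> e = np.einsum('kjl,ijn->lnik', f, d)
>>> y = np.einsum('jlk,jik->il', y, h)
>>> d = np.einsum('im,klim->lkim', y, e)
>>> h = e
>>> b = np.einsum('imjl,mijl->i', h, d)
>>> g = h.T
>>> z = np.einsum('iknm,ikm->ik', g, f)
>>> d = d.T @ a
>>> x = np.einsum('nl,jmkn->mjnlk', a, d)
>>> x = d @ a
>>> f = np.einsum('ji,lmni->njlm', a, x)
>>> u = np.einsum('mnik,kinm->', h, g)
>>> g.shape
(23, 3, 11, 7)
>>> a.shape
(11, 11)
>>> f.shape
(7, 11, 23, 3)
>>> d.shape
(23, 3, 7, 11)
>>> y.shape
(3, 23)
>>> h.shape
(7, 11, 3, 23)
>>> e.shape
(7, 11, 3, 23)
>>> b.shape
(7,)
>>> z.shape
(23, 3)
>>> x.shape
(23, 3, 7, 11)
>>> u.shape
()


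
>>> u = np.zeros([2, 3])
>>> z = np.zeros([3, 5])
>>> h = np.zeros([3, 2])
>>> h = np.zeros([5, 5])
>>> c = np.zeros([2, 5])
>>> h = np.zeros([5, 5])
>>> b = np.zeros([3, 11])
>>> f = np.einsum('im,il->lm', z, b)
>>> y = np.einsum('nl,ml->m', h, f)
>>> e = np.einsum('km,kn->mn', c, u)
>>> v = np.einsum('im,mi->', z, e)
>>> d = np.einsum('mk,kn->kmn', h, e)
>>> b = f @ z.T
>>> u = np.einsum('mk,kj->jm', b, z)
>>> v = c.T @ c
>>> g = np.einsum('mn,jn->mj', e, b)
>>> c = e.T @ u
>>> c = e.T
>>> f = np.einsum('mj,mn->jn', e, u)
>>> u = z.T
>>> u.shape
(5, 3)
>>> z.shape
(3, 5)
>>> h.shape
(5, 5)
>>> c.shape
(3, 5)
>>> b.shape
(11, 3)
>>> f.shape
(3, 11)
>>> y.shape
(11,)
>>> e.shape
(5, 3)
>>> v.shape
(5, 5)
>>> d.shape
(5, 5, 3)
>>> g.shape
(5, 11)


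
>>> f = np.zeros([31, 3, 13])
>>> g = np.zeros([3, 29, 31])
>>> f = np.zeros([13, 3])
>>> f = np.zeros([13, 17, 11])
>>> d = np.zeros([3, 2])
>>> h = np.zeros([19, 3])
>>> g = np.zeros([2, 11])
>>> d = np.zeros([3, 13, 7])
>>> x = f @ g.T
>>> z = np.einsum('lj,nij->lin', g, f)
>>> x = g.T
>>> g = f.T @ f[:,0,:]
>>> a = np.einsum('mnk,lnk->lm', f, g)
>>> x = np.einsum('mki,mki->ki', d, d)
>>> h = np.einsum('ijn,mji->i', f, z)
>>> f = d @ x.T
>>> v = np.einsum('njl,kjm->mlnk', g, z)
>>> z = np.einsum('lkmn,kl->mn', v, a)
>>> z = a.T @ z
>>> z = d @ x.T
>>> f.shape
(3, 13, 13)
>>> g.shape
(11, 17, 11)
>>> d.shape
(3, 13, 7)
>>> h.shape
(13,)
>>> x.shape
(13, 7)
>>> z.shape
(3, 13, 13)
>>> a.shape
(11, 13)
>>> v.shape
(13, 11, 11, 2)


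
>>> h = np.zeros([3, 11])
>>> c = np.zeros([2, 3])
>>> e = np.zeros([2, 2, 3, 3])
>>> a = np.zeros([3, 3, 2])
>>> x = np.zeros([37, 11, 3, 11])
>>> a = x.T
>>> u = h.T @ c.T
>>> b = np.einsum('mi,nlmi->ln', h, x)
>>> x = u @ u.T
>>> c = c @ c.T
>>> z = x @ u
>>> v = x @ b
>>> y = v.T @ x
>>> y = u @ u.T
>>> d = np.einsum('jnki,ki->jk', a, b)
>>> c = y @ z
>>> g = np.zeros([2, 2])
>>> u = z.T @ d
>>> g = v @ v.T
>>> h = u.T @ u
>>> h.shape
(11, 11)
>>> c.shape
(11, 2)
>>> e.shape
(2, 2, 3, 3)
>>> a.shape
(11, 3, 11, 37)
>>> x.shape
(11, 11)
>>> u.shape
(2, 11)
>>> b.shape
(11, 37)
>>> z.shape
(11, 2)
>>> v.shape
(11, 37)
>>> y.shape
(11, 11)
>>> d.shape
(11, 11)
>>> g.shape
(11, 11)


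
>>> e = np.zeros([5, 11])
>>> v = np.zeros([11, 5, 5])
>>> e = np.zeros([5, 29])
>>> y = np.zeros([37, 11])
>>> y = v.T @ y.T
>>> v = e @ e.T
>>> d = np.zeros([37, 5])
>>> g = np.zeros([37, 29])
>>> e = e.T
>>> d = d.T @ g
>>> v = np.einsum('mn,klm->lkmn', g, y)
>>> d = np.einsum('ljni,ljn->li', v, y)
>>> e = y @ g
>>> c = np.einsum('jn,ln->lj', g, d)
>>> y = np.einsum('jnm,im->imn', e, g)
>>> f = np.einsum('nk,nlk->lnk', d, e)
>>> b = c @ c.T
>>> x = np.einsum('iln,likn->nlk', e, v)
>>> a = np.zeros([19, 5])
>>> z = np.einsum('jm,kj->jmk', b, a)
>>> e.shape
(5, 5, 29)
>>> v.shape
(5, 5, 37, 29)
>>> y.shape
(37, 29, 5)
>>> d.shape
(5, 29)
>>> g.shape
(37, 29)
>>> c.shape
(5, 37)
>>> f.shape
(5, 5, 29)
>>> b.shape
(5, 5)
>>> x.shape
(29, 5, 37)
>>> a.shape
(19, 5)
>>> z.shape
(5, 5, 19)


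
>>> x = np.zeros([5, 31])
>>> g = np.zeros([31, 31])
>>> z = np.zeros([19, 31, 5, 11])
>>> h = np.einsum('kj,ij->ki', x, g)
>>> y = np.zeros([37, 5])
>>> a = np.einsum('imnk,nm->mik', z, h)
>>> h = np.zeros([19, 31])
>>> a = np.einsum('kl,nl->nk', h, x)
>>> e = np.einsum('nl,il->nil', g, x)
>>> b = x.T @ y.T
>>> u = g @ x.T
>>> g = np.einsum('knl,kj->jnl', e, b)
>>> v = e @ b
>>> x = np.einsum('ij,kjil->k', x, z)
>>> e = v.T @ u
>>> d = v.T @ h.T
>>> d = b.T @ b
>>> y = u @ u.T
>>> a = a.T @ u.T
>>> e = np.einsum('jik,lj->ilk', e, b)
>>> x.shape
(19,)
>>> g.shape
(37, 5, 31)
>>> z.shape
(19, 31, 5, 11)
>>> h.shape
(19, 31)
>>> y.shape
(31, 31)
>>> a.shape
(19, 31)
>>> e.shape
(5, 31, 5)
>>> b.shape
(31, 37)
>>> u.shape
(31, 5)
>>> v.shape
(31, 5, 37)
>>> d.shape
(37, 37)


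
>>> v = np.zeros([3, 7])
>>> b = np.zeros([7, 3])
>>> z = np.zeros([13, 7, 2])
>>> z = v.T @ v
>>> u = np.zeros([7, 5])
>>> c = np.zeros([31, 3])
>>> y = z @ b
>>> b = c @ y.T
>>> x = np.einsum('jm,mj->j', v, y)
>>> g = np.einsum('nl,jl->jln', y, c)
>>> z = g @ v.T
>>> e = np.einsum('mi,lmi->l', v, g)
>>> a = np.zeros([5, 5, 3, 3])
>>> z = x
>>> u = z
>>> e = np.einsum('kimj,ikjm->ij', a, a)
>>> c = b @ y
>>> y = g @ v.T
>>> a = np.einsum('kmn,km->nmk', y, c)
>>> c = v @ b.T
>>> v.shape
(3, 7)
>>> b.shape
(31, 7)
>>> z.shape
(3,)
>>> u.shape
(3,)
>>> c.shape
(3, 31)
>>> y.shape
(31, 3, 3)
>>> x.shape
(3,)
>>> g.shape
(31, 3, 7)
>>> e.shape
(5, 3)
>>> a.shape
(3, 3, 31)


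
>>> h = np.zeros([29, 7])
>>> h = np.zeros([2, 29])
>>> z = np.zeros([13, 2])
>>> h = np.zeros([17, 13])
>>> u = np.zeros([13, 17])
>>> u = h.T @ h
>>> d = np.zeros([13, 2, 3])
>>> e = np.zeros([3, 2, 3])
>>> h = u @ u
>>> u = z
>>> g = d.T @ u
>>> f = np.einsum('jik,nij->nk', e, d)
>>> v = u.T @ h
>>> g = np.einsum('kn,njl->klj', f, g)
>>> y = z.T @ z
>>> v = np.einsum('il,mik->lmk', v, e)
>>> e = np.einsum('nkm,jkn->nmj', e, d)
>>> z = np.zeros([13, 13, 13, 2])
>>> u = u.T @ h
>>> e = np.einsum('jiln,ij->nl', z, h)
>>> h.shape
(13, 13)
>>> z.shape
(13, 13, 13, 2)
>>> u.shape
(2, 13)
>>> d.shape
(13, 2, 3)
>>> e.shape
(2, 13)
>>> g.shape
(13, 2, 2)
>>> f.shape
(13, 3)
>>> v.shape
(13, 3, 3)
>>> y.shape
(2, 2)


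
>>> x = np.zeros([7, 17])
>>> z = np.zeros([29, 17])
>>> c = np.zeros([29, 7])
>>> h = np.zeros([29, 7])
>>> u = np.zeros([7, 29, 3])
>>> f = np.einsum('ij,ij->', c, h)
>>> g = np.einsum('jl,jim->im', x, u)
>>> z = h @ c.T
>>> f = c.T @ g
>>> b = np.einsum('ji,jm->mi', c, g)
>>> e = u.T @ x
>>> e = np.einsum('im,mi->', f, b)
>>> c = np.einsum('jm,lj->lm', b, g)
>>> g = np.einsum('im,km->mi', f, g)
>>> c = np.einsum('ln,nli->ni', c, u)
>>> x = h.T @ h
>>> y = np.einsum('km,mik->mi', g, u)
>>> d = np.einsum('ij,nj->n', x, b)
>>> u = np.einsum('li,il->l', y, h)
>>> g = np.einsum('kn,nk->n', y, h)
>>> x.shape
(7, 7)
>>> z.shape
(29, 29)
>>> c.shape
(7, 3)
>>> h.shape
(29, 7)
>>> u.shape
(7,)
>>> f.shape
(7, 3)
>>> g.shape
(29,)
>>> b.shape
(3, 7)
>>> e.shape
()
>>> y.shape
(7, 29)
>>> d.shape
(3,)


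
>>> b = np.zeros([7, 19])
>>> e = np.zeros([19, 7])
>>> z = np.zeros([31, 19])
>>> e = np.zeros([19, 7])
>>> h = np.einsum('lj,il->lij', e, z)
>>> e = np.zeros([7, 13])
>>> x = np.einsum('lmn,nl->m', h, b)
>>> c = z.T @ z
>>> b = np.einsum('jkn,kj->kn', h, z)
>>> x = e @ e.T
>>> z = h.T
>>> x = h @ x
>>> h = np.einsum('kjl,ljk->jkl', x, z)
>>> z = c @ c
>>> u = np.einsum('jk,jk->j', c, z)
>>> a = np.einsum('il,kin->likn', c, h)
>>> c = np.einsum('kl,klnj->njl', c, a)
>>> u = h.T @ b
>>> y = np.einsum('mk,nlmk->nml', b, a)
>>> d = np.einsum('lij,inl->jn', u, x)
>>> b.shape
(31, 7)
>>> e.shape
(7, 13)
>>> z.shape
(19, 19)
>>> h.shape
(31, 19, 7)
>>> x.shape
(19, 31, 7)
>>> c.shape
(31, 7, 19)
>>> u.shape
(7, 19, 7)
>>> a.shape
(19, 19, 31, 7)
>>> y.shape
(19, 31, 19)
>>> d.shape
(7, 31)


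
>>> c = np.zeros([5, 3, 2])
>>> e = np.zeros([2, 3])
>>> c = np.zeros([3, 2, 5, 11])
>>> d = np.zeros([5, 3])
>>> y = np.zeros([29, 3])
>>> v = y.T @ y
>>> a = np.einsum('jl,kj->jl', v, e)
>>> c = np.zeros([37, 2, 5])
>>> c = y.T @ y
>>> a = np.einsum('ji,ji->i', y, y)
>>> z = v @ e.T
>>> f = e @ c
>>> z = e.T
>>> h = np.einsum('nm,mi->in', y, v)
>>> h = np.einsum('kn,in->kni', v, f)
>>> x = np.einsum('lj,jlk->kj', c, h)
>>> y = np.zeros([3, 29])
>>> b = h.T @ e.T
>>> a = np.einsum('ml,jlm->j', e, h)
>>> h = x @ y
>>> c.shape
(3, 3)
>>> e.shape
(2, 3)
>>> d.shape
(5, 3)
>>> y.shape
(3, 29)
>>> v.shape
(3, 3)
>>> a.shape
(3,)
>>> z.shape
(3, 2)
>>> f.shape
(2, 3)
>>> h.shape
(2, 29)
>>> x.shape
(2, 3)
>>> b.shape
(2, 3, 2)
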